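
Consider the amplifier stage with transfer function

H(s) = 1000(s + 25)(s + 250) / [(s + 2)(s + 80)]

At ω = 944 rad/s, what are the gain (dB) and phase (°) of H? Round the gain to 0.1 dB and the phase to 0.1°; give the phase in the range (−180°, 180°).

60.3 dB, -11.4°

At s = jω = j944:
zero (s+25): 25 + j944 → |·| = √(25²+944²) = √891761 ≈ 944.33, ∠ = arctan(944/25) ≈ 88.48°
zero (s+250): 250 + j944 → |·| = √(250²+944²) = √953636 ≈ 976.54, ∠ = arctan(944/250) ≈ 75.17°
pole (s+2): 2 + j944 → |·| = √(2²+944²) = √891140 ≈ 944, ∠ = arctan(944/2) ≈ 89.88°
pole (s+80): 80 + j944 → |·| = √(80²+944²) = √897536 ≈ 947.38, ∠ = arctan(944/80) ≈ 85.16°
|H| = 1000 · 9.2218e+05 / 8.9433e+05 ≈ 1031.1
Gain = 20 log₁₀(1031.1) ≈ 60.27 dB
∠H = 163.65° − 175.04° = -11.39°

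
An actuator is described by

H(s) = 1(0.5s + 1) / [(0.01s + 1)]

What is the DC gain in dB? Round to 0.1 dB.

H(0) = 1 · 1 / 1 = 1
20 log₁₀(1) ≈ 0.00 dB

0.0 dB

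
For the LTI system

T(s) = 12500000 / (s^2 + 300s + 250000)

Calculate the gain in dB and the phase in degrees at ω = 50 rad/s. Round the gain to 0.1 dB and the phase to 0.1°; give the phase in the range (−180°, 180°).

34.1 dB, -3.5°

At s = jω = j50:
quadratic: (j50)² + 300·j50 + 250000 = 247500 + j15000 → |·| ≈ 2.4795e+05, ∠ ≈ 3.47°
|T| = 12500000 / 2.4795e+05 ≈ 50.413
Gain = 20 log₁₀(50.413) ≈ 34.05 dB
∠T = 0.00° − 3.47° = -3.47°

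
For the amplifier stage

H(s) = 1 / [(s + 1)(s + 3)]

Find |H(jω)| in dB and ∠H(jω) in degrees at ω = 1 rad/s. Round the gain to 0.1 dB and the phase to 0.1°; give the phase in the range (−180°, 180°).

-13.0 dB, -63.4°

At s = jω = j1:
pole (s+1): 1 + j1 → |·| = √(1²+1²) = √2 ≈ 1.4142, ∠ = arctan(1/1) ≈ 45.00°
pole (s+3): 3 + j1 → |·| = √(3²+1²) = √10 ≈ 3.1623, ∠ = arctan(1/3) ≈ 18.43°
|H| = 1 / 4.4721 ≈ 0.22361
Gain = 20 log₁₀(0.22361) ≈ -13.01 dB
∠H = 0.00° − 63.43° = -63.43°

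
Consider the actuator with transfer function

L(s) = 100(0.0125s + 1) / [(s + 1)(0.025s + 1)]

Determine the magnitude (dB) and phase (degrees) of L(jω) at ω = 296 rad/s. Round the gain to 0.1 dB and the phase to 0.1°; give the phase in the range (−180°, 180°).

At ω = 296 rad/s:
zero (1 + j296·0.0125) = 1 + j3.7 → |·| ≈ 3.8328, ∠ ≈ 74.88°
pole (1 + j296·1) = 1 + j296 → |·| ≈ 296, ∠ ≈ 89.81°
pole (1 + j296·0.025) = 1 + j7.4 → |·| ≈ 7.4673, ∠ ≈ 82.30°
|L| = 100 · 3.8328 / (296 · 7.4673) ≈ 0.1734
Gain = 20 log₁₀(0.1734) ≈ -15.22 dB
∠L = (74.88°) − (89.81° + 82.30°) = -97.23°

-15.2 dB, -97.2°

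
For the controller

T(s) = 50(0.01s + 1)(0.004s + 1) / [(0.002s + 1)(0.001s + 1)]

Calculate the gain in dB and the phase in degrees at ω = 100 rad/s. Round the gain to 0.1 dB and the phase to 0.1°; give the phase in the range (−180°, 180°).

At ω = 100 rad/s:
zero (1 + j100·0.01) = 1 + j1 → |·| ≈ 1.4142, ∠ ≈ 45.00°
zero (1 + j100·0.004) = 1 + j0.4 → |·| ≈ 1.077, ∠ ≈ 21.80°
pole (1 + j100·0.002) = 1 + j0.2 → |·| ≈ 1.0198, ∠ ≈ 11.31°
pole (1 + j100·0.001) = 1 + j0.1 → |·| ≈ 1.005, ∠ ≈ 5.71°
|T| = 50 · 1.4142 · 1.077 / (1.0198 · 1.005) ≈ 74.305
Gain = 20 log₁₀(74.305) ≈ 37.42 dB
∠T = (45.00° + 21.80°) − (11.31° + 5.71°) = 49.78°

37.4 dB, 49.8°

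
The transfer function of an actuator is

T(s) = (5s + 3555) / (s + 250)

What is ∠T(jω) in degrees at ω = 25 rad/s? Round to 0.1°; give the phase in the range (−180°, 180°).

Substitute s = j25:
Numerator: 5(j25) + 3555 = 3555 + j125
Denominator: (j25) + 250 = 250 + j25
|N| = √(3555² + 125²) ≈ 3557.2, ∠N ≈ 2.01°
|D| = √(250² + 25²) ≈ 251.25, ∠D ≈ 5.71°
∠T = 2.01° − 5.71° = -3.70°

-3.7°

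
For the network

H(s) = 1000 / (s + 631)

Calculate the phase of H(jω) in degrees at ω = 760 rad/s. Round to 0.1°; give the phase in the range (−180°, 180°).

-50.3°

Substitute s = j760:
Numerator: 1000 = 1000 + j0
Denominator: (j760) + 631 = 631 + j760
|N| = √(1000² + 0²) ≈ 1000, ∠N ≈ 0.00°
|D| = √(631² + 760²) ≈ 987.81, ∠D ≈ 50.30°
∠H = 0.00° − 50.30° = -50.30°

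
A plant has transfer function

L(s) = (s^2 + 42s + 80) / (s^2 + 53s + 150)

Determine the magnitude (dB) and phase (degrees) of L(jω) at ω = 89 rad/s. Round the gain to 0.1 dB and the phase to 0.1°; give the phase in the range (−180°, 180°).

Substitute s = j89:
Numerator: (j89)^2 + 42(j89) + 80 = -7841 + j3738
Denominator: (j89)^2 + 53(j89) + 150 = -7771 + j4717
|N| = √(7841² + 3738²) ≈ 8686.4, ∠N ≈ 154.51°
|D| = √(7771² + 4717²) ≈ 9090.6, ∠D ≈ 148.74°
|L| = 8686.4 / 9090.6 ≈ 0.95554
Gain = 20 log₁₀(0.95554) ≈ -0.40 dB
∠L = 154.51° − 148.74° = 5.77°

-0.4 dB, 5.8°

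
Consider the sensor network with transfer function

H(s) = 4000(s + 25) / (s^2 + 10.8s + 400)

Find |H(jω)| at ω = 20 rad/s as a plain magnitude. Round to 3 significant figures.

593

At s = jω = j20:
zero (s+25): 25 + j20 → |·| = √(25²+20²) = √1025 ≈ 32.016, ∠ = arctan(20/25) ≈ 38.66°
quadratic: (j20)² + 10.8·j20 + 400 = 0 + j216 → |·| ≈ 216, ∠ ≈ 90.00°
|H| = 4000 · 32.016 / 216 ≈ 592.89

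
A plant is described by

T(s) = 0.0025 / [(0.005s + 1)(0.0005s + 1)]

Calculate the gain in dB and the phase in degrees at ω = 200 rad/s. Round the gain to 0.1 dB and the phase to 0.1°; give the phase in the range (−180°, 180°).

At ω = 200 rad/s:
pole (1 + j200·0.005) = 1 + j1 → |·| ≈ 1.4142, ∠ ≈ 45.00°
pole (1 + j200·0.0005) = 1 + j0.1 → |·| ≈ 1.005, ∠ ≈ 5.71°
|T| = 0.0025 · 1 / (1.4142 · 1.005) ≈ 0.001759
Gain = 20 log₁₀(0.001759) ≈ -55.09 dB
∠T = (0°) − (45.00° + 5.71°) = -50.71°

-55.1 dB, -50.7°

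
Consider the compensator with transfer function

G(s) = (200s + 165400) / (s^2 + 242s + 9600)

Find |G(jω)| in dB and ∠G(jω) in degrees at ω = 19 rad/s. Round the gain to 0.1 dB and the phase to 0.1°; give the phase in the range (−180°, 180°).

24.1 dB, -25.1°

Substitute s = j19:
Numerator: 200(j19) + 165400 = 165400 + j3800
Denominator: (j19)^2 + 242(j19) + 9600 = 9239 + j4598
|N| = √(165400² + 3800²) ≈ 1.6544e+05, ∠N ≈ 1.32°
|D| = √(9239² + 4598²) ≈ 10320, ∠D ≈ 26.46°
|G| = 1.6544e+05 / 10320 ≈ 16.031
Gain = 20 log₁₀(16.031) ≈ 24.10 dB
∠G = 1.32° − 26.46° = -25.14°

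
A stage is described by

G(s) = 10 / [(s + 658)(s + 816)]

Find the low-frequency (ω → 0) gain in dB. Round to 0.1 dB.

-94.6 dB

G(0) = 10 / (658·816) ≈ 1.8624e-05
20 log₁₀(1.8624e-05) ≈ -94.60 dB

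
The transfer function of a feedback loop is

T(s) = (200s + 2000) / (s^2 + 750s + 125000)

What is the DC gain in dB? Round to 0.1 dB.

T(0) = 2000 / 125000 = 0.016
20 log₁₀(0.016) ≈ -35.92 dB

-35.9 dB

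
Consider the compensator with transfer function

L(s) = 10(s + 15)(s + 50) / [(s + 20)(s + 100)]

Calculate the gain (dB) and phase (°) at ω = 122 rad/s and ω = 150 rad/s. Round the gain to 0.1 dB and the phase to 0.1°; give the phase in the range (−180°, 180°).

ω = 122: 18.4 dB, 19.4°; ω = 150: 18.8 dB, 17.1°

At s = jω = j122:
zero (s+15): 15 + j122 → |·| = √(15²+122²) = √15109 ≈ 122.92, ∠ = arctan(122/15) ≈ 82.99°
zero (s+50): 50 + j122 → |·| = √(50²+122²) = √17384 ≈ 131.85, ∠ = arctan(122/50) ≈ 67.71°
pole (s+20): 20 + j122 → |·| = √(20²+122²) = √15284 ≈ 123.63, ∠ = arctan(122/20) ≈ 80.69°
pole (s+100): 100 + j122 → |·| = √(100²+122²) = √24884 ≈ 157.75, ∠ = arctan(122/100) ≈ 50.66°
|L| = 10 · 16207 / 19503 ≈ 8.31
Gain = 20 log₁₀(8.31) ≈ 18.39 dB
∠L = 150.70° − 131.35° = 19.35°

At s = jω = j150:
zero (s+15): 15 + j150 → |·| = √(15²+150²) = √22725 ≈ 150.75, ∠ = arctan(150/15) ≈ 84.29°
zero (s+50): 50 + j150 → |·| = √(50²+150²) = √25000 ≈ 158.11, ∠ = arctan(150/50) ≈ 71.57°
pole (s+20): 20 + j150 → |·| = √(20²+150²) = √22900 ≈ 151.33, ∠ = arctan(150/20) ≈ 82.41°
pole (s+100): 100 + j150 → |·| = √(100²+150²) = √32500 ≈ 180.28, ∠ = arctan(150/100) ≈ 56.31°
|L| = 10 · 23835 / 27282 ≈ 8.7365
Gain = 20 log₁₀(8.7365) ≈ 18.83 dB
∠L = 155.86° − 138.72° = 17.14°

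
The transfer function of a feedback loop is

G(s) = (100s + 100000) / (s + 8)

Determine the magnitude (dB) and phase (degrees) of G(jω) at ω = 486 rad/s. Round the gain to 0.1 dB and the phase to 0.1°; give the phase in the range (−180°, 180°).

47.2 dB, -63.1°

Substitute s = j486:
Numerator: 100(j486) + 100000 = 100000 + j48600
Denominator: (j486) + 8 = 8 + j486
|N| = √(100000² + 48600²) ≈ 1.1118e+05, ∠N ≈ 25.92°
|D| = √(8² + 486²) ≈ 486.07, ∠D ≈ 89.06°
|G| = 1.1118e+05 / 486.07 ≈ 228.73
Gain = 20 log₁₀(228.73) ≈ 47.19 dB
∠G = 25.92° − 89.06° = -63.14°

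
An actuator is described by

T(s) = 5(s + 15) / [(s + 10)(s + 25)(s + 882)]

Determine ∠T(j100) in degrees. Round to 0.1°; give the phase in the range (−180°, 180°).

At s = jω = j100:
zero (s+15): 15 + j100 → |·| = √(15²+100²) = √10225 ≈ 101.12, ∠ = arctan(100/15) ≈ 81.47°
pole (s+10): 10 + j100 → |·| = √(10²+100²) = √10100 ≈ 100.5, ∠ = arctan(100/10) ≈ 84.29°
pole (s+25): 25 + j100 → |·| = √(25²+100²) = √10625 ≈ 103.08, ∠ = arctan(100/25) ≈ 75.96°
pole (s+882): 882 + j100 → |·| = √(882²+100²) = √787924 ≈ 887.65, ∠ = arctan(100/882) ≈ 6.47°
∠T = 81.47° − 166.72° = -85.25°

-85.3°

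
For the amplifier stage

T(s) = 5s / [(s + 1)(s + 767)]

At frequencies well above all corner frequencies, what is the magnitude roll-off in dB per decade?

Each pole contributes −20 dB/decade at high frequency; each zero contributes +20 dB/decade.
Net: 1 zero(s) − 2 pole(s) → -20 dB/decade.

-20 dB/decade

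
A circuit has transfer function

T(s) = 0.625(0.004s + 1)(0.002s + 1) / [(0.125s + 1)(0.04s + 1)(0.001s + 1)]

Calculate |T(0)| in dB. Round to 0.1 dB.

-4.1 dB

T(0) = 0.625 · 1 / 1 = 0.625
20 log₁₀(0.625) ≈ -4.08 dB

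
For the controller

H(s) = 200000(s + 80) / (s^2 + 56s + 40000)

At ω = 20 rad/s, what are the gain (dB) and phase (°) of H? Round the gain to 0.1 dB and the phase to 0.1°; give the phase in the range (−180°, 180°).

At s = jω = j20:
zero (s+80): 80 + j20 → |·| = √(80²+20²) = √6800 ≈ 82.462, ∠ = arctan(20/80) ≈ 14.04°
quadratic: (j20)² + 56·j20 + 40000 = 39600 + j1120 → |·| ≈ 39616, ∠ ≈ 1.62°
|H| = 200000 · 82.462 / 39616 ≈ 416.31
Gain = 20 log₁₀(416.31) ≈ 52.39 dB
∠H = 14.04° − 1.62° = 12.42°

52.4 dB, 12.4°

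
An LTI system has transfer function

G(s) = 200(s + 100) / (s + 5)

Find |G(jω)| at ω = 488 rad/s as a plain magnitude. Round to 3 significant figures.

204

At s = jω = j488:
zero (s+100): 100 + j488 → |·| = √(100²+488²) = √248144 ≈ 498.14, ∠ = arctan(488/100) ≈ 78.42°
pole (s+5): 5 + j488 → |·| = √(5²+488²) = √238169 ≈ 488.03, ∠ = arctan(488/5) ≈ 89.41°
|G| = 200 · 498.14 / 488.03 ≈ 204.14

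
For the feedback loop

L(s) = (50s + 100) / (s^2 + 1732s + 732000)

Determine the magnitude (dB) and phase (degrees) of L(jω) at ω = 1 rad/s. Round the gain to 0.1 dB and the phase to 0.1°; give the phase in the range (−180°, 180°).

-76.3 dB, 26.4°

Substitute s = j1:
Numerator: 50(j1) + 100 = 100 + j50
Denominator: (j1)^2 + 1732(j1) + 732000 = 731999 + j1732
|N| = √(100² + 50²) ≈ 111.8, ∠N ≈ 26.57°
|D| = √(731999² + 1732²) ≈ 7.32e+05, ∠D ≈ 0.14°
|L| = 111.8 / 7.32e+05 ≈ 0.00015273
Gain = 20 log₁₀(0.00015273) ≈ -76.32 dB
∠L = 26.57° − 0.14° = 26.43°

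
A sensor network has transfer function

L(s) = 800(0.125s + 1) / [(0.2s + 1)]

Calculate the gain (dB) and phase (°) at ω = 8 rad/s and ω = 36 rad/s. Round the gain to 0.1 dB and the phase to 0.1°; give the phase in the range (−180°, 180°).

ω = 8: 55.6 dB, -13.0°; ω = 36: 54.1 dB, -4.6°

At ω = 8 rad/s:
zero (1 + j8·0.125) = 1 + j1 → |·| ≈ 1.4142, ∠ ≈ 45.00°
pole (1 + j8·0.2) = 1 + j1.6 → |·| ≈ 1.8868, ∠ ≈ 57.99°
|L| = 800 · 1.4142 / (1.8868) ≈ 599.62
Gain = 20 log₁₀(599.62) ≈ 55.56 dB
∠L = (45.00°) − (57.99°) = -12.99°

At ω = 36 rad/s:
zero (1 + j36·0.125) = 1 + j4.5 → |·| ≈ 4.6098, ∠ ≈ 77.47°
pole (1 + j36·0.2) = 1 + j7.2 → |·| ≈ 7.2691, ∠ ≈ 82.09°
|L| = 800 · 4.6098 / (7.2691) ≈ 507.33
Gain = 20 log₁₀(507.33) ≈ 54.11 dB
∠L = (77.47°) − (82.09°) = -4.62°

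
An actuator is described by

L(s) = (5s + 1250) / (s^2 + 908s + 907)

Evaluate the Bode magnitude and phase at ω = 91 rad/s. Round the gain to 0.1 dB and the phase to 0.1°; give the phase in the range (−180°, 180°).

-35.9 dB, -75.1°

Substitute s = j91:
Numerator: 5(j91) + 1250 = 1250 + j455
Denominator: (j91)^2 + 908(j91) + 907 = -7374 + j82628
|N| = √(1250² + 455²) ≈ 1330.2, ∠N ≈ 20.00°
|D| = √(7374² + 82628²) ≈ 82956, ∠D ≈ 95.10°
|L| = 1330.2 / 82956 ≈ 0.016035
Gain = 20 log₁₀(0.016035) ≈ -35.90 dB
∠L = 20.00° − 95.10° = -75.10°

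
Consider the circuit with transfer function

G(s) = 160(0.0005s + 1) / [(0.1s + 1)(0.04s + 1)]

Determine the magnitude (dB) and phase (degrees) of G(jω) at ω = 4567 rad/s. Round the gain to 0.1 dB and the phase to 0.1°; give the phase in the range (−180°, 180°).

-46.4 dB, -113.2°

At ω = 4567 rad/s:
zero (1 + j4567·0.0005) = 1 + j2.2835 → |·| ≈ 2.4929, ∠ ≈ 66.35°
pole (1 + j4567·0.1) = 1 + j456.7 → |·| ≈ 456.7, ∠ ≈ 89.87°
pole (1 + j4567·0.04) = 1 + j182.68 → |·| ≈ 182.68, ∠ ≈ 89.69°
|G| = 160 · 2.4929 / (456.7 · 182.68) ≈ 0.0047808
Gain = 20 log₁₀(0.0047808) ≈ -46.41 dB
∠G = (66.35°) − (89.87° + 89.69°) = -113.21°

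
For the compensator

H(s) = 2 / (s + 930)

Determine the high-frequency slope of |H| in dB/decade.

Each pole contributes −20 dB/decade at high frequency; each zero contributes +20 dB/decade.
Net: 0 zero(s) − 1 pole(s) → -20 dB/decade.

-20 dB/decade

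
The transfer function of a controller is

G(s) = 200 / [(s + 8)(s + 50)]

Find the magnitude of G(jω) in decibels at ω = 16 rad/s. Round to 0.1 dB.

At s = jω = j16:
pole (s+8): 8 + j16 → |·| = √(8²+16²) = √320 ≈ 17.889, ∠ = arctan(16/8) ≈ 63.43°
pole (s+50): 50 + j16 → |·| = √(50²+16²) = √2756 ≈ 52.498, ∠ = arctan(16/50) ≈ 17.74°
|G| = 200 / 939.14 ≈ 0.21296
Gain = 20 log₁₀(0.21296) ≈ -13.43 dB

-13.4 dB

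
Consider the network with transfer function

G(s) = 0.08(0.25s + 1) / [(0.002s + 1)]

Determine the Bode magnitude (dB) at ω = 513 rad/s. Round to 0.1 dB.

17.1 dB

At ω = 513 rad/s:
zero (1 + j513·0.25) = 1 + j128.25 → |·| ≈ 128.25, ∠ ≈ 89.55°
pole (1 + j513·0.002) = 1 + j1.026 → |·| ≈ 1.4327, ∠ ≈ 45.74°
|G| = 0.08 · 128.25 / (1.4327) ≈ 7.1613
Gain = 20 log₁₀(7.1613) ≈ 17.10 dB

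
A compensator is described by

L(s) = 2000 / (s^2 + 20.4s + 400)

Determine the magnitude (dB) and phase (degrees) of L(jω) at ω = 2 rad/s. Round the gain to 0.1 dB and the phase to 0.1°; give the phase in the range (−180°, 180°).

14.0 dB, -5.9°

At s = jω = j2:
quadratic: (j2)² + 20.4·j2 + 400 = 396 + j40.8 → |·| ≈ 398.1, ∠ ≈ 5.88°
|L| = 2000 / 398.1 ≈ 5.0239
Gain = 20 log₁₀(5.0239) ≈ 14.02 dB
∠L = 0.00° − 5.88° = -5.88°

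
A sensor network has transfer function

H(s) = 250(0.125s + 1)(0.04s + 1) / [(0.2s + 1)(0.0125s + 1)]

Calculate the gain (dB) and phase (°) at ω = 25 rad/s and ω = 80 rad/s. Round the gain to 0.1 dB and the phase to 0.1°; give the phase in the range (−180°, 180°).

At ω = 25 rad/s:
zero (1 + j25·0.125) = 1 + j3.125 → |·| ≈ 3.2811, ∠ ≈ 72.26°
zero (1 + j25·0.04) = 1 + j1 → |·| ≈ 1.4142, ∠ ≈ 45.00°
pole (1 + j25·0.2) = 1 + j5 → |·| ≈ 5.099, ∠ ≈ 78.69°
pole (1 + j25·0.0125) = 1 + j0.3125 → |·| ≈ 1.0477, ∠ ≈ 17.35°
|H| = 250 · 3.2811 · 1.4142 / (5.099 · 1.0477) ≈ 217.14
Gain = 20 log₁₀(217.14) ≈ 46.73 dB
∠H = (72.26° + 45.00°) − (78.69° + 17.35°) = 21.22°

At ω = 80 rad/s:
zero (1 + j80·0.125) = 1 + j10 → |·| ≈ 10.05, ∠ ≈ 84.29°
zero (1 + j80·0.04) = 1 + j3.2 → |·| ≈ 3.3526, ∠ ≈ 72.65°
pole (1 + j80·0.2) = 1 + j16 → |·| ≈ 16.031, ∠ ≈ 86.42°
pole (1 + j80·0.0125) = 1 + j1 → |·| ≈ 1.4142, ∠ ≈ 45.00°
|H| = 250 · 10.05 · 3.3526 / (16.031 · 1.4142) ≈ 371.55
Gain = 20 log₁₀(371.55) ≈ 51.40 dB
∠H = (84.29° + 72.65°) − (86.42° + 45.00°) = 25.52°

ω = 25: 46.7 dB, 21.2°; ω = 80: 51.4 dB, 25.5°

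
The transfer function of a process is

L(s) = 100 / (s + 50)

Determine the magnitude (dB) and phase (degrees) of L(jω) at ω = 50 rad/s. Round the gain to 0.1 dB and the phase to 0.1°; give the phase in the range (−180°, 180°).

3.0 dB, -45.0°

At s = jω = j50:
pole (s+50): 50 + j50 → |·| = √(50²+50²) = √5000 ≈ 70.711, ∠ = arctan(50/50) ≈ 45.00°
|L| = 100 / 70.711 ≈ 1.4142
Gain = 20 log₁₀(1.4142) ≈ 3.01 dB
∠L = 0.00° − 45.00° = -45.00°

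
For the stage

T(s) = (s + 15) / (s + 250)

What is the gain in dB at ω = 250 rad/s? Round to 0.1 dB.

Substitute s = j250:
Numerator: (j250) + 15 = 15 + j250
Denominator: (j250) + 250 = 250 + j250
|N| = √(15² + 250²) ≈ 250.45, ∠N ≈ 86.57°
|D| = √(250² + 250²) ≈ 353.55, ∠D ≈ 45.00°
|T| = 250.45 / 353.55 ≈ 0.70839
Gain = 20 log₁₀(0.70839) ≈ -2.99 dB

-3.0 dB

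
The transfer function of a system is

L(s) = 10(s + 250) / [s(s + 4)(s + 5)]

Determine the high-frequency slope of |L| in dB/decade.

-40 dB/decade

Each pole contributes −20 dB/decade at high frequency; each zero contributes +20 dB/decade.
Net: 1 zero(s) − 3 pole(s) → -40 dB/decade.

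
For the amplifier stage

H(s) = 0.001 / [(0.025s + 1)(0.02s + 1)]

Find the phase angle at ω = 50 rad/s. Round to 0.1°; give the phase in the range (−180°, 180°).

-96.3°

At ω = 50 rad/s:
pole (1 + j50·0.025) = 1 + j1.25 → |·| ≈ 1.6008, ∠ ≈ 51.34°
pole (1 + j50·0.02) = 1 + j1 → |·| ≈ 1.4142, ∠ ≈ 45.00°
∠H = (0°) − (51.34° + 45.00°) = -96.34°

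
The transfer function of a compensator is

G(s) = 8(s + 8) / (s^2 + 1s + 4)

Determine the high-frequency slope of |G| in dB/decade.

-20 dB/decade

Each pole contributes −20 dB/decade at high frequency; each zero contributes +20 dB/decade.
Net: 1 zero(s) − 2 pole(s) → -20 dB/decade.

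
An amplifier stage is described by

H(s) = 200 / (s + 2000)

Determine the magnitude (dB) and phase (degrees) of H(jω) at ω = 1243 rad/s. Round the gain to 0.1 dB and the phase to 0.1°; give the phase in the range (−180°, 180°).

-21.4 dB, -31.9°

At s = jω = j1243:
pole (s+2000): 2000 + j1243 → |·| = √(2000²+1243²) = √5545049 ≈ 2354.8, ∠ = arctan(1243/2000) ≈ 31.86°
|H| = 200 / 2354.8 ≈ 0.084933
Gain = 20 log₁₀(0.084933) ≈ -21.42 dB
∠H = 0.00° − 31.86° = -31.86°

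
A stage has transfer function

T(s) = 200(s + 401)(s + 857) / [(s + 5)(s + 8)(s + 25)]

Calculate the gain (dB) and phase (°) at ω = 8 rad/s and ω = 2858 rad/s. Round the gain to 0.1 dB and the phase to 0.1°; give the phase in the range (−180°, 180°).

ω = 8: 87.8 dB, -119.1°; ω = 2858: -22.6 dB, -113.9°

At s = jω = j8:
zero (s+401): 401 + j8 → |·| = √(401²+8²) = √160865 ≈ 401.08, ∠ = arctan(8/401) ≈ 1.14°
zero (s+857): 857 + j8 → |·| = √(857²+8²) = √734513 ≈ 857.04, ∠ = arctan(8/857) ≈ 0.53°
pole (s+5): 5 + j8 → |·| = √(5²+8²) = √89 ≈ 9.434, ∠ = arctan(8/5) ≈ 57.99°
pole (s+8): 8 + j8 → |·| = √(8²+8²) = √128 ≈ 11.314, ∠ = arctan(8/8) ≈ 45.00°
pole (s+25): 25 + j8 → |·| = √(25²+8²) = √689 ≈ 26.249, ∠ = arctan(8/25) ≈ 17.74°
|T| = 200 · 3.4374e+05 / 2801.7 ≈ 24538
Gain = 20 log₁₀(24538) ≈ 87.80 dB
∠T = 1.67° − 120.73° = -119.06°

At s = jω = j2858:
zero (s+401): 401 + j2858 → |·| = √(401²+2858²) = √8328965 ≈ 2886, ∠ = arctan(2858/401) ≈ 82.01°
zero (s+857): 857 + j2858 → |·| = √(857²+2858²) = √8902613 ≈ 2983.7, ∠ = arctan(2858/857) ≈ 73.31°
pole (s+5): 5 + j2858 → |·| = √(5²+2858²) = √8168189 ≈ 2858, ∠ = arctan(2858/5) ≈ 89.90°
pole (s+8): 8 + j2858 → |·| = √(8²+2858²) = √8168228 ≈ 2858, ∠ = arctan(2858/8) ≈ 89.84°
pole (s+25): 25 + j2858 → |·| = √(25²+2858²) = √8168789 ≈ 2858.1, ∠ = arctan(2858/25) ≈ 89.50°
|T| = 200 · 8.611e+06 / 2.3345e+10 ≈ 0.073772
Gain = 20 log₁₀(0.073772) ≈ -22.64 dB
∠T = 155.32° − 269.24° = -113.92°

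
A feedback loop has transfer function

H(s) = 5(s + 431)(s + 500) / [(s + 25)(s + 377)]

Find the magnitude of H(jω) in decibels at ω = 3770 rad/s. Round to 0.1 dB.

At s = jω = j3770:
zero (s+431): 431 + j3770 → |·| = √(431²+3770²) = √14398661 ≈ 3794.6, ∠ = arctan(3770/431) ≈ 83.48°
zero (s+500): 500 + j3770 → |·| = √(500²+3770²) = √14462900 ≈ 3803, ∠ = arctan(3770/500) ≈ 82.45°
pole (s+25): 25 + j3770 → |·| = √(25²+3770²) = √14213525 ≈ 3770.1, ∠ = arctan(3770/25) ≈ 89.62°
pole (s+377): 377 + j3770 → |·| = √(377²+3770²) = √14355029 ≈ 3788.8, ∠ = arctan(3770/377) ≈ 84.29°
|H| = 5 · 1.4431e+07 / 1.4284e+07 ≈ 5.0515
Gain = 20 log₁₀(5.0515) ≈ 14.07 dB

14.1 dB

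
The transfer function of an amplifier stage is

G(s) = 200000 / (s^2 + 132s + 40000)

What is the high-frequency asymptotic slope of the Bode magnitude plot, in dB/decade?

Each pole contributes −20 dB/decade at high frequency; each zero contributes +20 dB/decade.
Net: 0 zero(s) − 2 pole(s) → -40 dB/decade.

-40 dB/decade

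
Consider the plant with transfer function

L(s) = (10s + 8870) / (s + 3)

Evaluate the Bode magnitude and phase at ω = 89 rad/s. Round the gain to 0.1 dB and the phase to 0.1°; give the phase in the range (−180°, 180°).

40.0 dB, -82.3°

Substitute s = j89:
Numerator: 10(j89) + 8870 = 8870 + j890
Denominator: (j89) + 3 = 3 + j89
|N| = √(8870² + 890²) ≈ 8914.5, ∠N ≈ 5.73°
|D| = √(3² + 89²) ≈ 89.051, ∠D ≈ 88.07°
|L| = 8914.5 / 89.051 ≈ 100.11
Gain = 20 log₁₀(100.11) ≈ 40.01 dB
∠L = 5.73° − 88.07° = -82.34°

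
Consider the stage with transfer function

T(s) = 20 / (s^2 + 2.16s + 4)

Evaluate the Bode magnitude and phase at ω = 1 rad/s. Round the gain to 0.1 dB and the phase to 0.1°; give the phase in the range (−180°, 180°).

At s = jω = j1:
quadratic: (j1)² + 2.16·j1 + 4 = 3 + j2.16 → |·| ≈ 3.6967, ∠ ≈ 35.75°
|T| = 20 / 3.6967 ≈ 5.4102
Gain = 20 log₁₀(5.4102) ≈ 14.66 dB
∠T = 0.00° − 35.75° = -35.75°

14.7 dB, -35.8°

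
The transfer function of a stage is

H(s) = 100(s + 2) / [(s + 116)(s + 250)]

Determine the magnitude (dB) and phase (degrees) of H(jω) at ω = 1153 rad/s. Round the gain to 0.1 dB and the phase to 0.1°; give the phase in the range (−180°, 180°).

-21.5 dB, -72.1°

At s = jω = j1153:
zero (s+2): 2 + j1153 → |·| = √(2²+1153²) = √1329413 ≈ 1153, ∠ = arctan(1153/2) ≈ 89.90°
pole (s+116): 116 + j1153 → |·| = √(116²+1153²) = √1342865 ≈ 1158.8, ∠ = arctan(1153/116) ≈ 84.25°
pole (s+250): 250 + j1153 → |·| = √(250²+1153²) = √1391909 ≈ 1179.8, ∠ = arctan(1153/250) ≈ 77.77°
|H| = 100 · 1153 / 1.3672e+06 ≈ 0.084333
Gain = 20 log₁₀(0.084333) ≈ -21.48 dB
∠H = 89.90° − 162.02° = -72.12°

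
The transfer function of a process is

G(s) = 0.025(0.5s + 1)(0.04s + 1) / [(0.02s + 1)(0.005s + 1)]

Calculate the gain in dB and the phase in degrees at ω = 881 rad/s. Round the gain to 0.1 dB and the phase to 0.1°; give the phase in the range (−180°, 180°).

13.8 dB, 14.3°

At ω = 881 rad/s:
zero (1 + j881·0.5) = 1 + j440.5 → |·| ≈ 440.5, ∠ ≈ 89.87°
zero (1 + j881·0.04) = 1 + j35.24 → |·| ≈ 35.254, ∠ ≈ 88.37°
pole (1 + j881·0.02) = 1 + j17.62 → |·| ≈ 17.648, ∠ ≈ 86.75°
pole (1 + j881·0.005) = 1 + j4.405 → |·| ≈ 4.5171, ∠ ≈ 77.21°
|G| = 0.025 · 440.5 · 35.254 / (17.648 · 4.5171) ≈ 4.8701
Gain = 20 log₁₀(4.8701) ≈ 13.75 dB
∠G = (89.87° + 88.37°) − (86.75° + 77.21°) = 14.28°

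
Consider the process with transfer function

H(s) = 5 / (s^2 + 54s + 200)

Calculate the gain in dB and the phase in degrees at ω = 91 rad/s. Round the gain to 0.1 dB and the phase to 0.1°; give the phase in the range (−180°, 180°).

-65.5 dB, -148.7°

Substitute s = j91:
Numerator: 5 = 5 + j0
Denominator: (j91)^2 + 54(j91) + 200 = -8081 + j4914
|N| = √(5² + 0²) ≈ 5, ∠N ≈ 0.00°
|D| = √(8081² + 4914²) ≈ 9457.8, ∠D ≈ 148.70°
|H| = 5 / 9457.8 ≈ 0.00052866
Gain = 20 log₁₀(0.00052866) ≈ -65.54 dB
∠H = 0.00° − 148.70° = -148.70°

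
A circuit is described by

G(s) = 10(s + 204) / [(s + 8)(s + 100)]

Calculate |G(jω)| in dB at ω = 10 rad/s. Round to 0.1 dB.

4.0 dB

At s = jω = j10:
zero (s+204): 204 + j10 → |·| = √(204²+10²) = √41716 ≈ 204.24, ∠ = arctan(10/204) ≈ 2.81°
pole (s+8): 8 + j10 → |·| = √(8²+10²) = √164 ≈ 12.806, ∠ = arctan(10/8) ≈ 51.34°
pole (s+100): 100 + j10 → |·| = √(100²+10²) = √10100 ≈ 100.5, ∠ = arctan(10/100) ≈ 5.71°
|G| = 10 · 204.24 / 1287 ≈ 1.5869
Gain = 20 log₁₀(1.5869) ≈ 4.01 dB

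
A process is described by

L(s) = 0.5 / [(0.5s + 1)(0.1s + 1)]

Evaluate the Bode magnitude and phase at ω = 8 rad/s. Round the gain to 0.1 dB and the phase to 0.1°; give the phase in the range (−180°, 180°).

-20.5 dB, -114.6°

At ω = 8 rad/s:
pole (1 + j8·0.5) = 1 + j4 → |·| ≈ 4.1231, ∠ ≈ 75.96°
pole (1 + j8·0.1) = 1 + j0.8 → |·| ≈ 1.2806, ∠ ≈ 38.66°
|L| = 0.5 · 1 / (4.1231 · 1.2806) ≈ 0.094696
Gain = 20 log₁₀(0.094696) ≈ -20.47 dB
∠L = (0°) − (75.96° + 38.66°) = -114.62°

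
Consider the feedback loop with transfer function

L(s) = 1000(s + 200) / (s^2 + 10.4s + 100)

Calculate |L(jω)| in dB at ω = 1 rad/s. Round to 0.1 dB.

66.1 dB

At s = jω = j1:
zero (s+200): 200 + j1 → |·| = √(200²+1²) = √40001 ≈ 200, ∠ = arctan(1/200) ≈ 0.29°
quadratic: (j1)² + 10.4·j1 + 100 = 99 + j10.4 → |·| ≈ 99.545, ∠ ≈ 6.00°
|L| = 1000 · 200 / 99.545 ≈ 2009.1
Gain = 20 log₁₀(2009.1) ≈ 66.06 dB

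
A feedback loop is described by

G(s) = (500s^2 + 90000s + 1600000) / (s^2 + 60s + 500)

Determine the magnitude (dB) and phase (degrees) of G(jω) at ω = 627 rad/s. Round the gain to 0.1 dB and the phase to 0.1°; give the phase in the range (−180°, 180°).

Substitute s = j627:
Numerator: 500(j627)^2 + 90000(j627) + 1600000 = -194964500 + j56430000
Denominator: (j627)^2 + 60(j627) + 500 = -392629 + j37620
|N| = √(194964500² + 56430000²) ≈ 2.0297e+08, ∠N ≈ 163.86°
|D| = √(392629² + 37620²) ≈ 3.9443e+05, ∠D ≈ 174.53°
|G| = 2.0297e+08 / 3.9443e+05 ≈ 514.59
Gain = 20 log₁₀(514.59) ≈ 54.23 dB
∠G = 163.86° − 174.53° = -10.67°

54.2 dB, -10.7°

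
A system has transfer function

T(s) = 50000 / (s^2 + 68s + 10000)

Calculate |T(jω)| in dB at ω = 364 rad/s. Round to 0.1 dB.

At s = jω = j364:
quadratic: (j364)² + 68·j364 + 10000 = -122496 + j24752 → |·| ≈ 1.2497e+05, ∠ ≈ 168.58°
|T| = 50000 / 1.2497e+05 ≈ 0.4001
Gain = 20 log₁₀(0.4001) ≈ -7.96 dB

-8.0 dB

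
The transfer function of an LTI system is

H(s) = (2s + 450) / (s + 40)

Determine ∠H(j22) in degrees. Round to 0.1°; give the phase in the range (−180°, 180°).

Substitute s = j22:
Numerator: 2(j22) + 450 = 450 + j44
Denominator: (j22) + 40 = 40 + j22
|N| = √(450² + 44²) ≈ 452.15, ∠N ≈ 5.58°
|D| = √(40² + 22²) ≈ 45.651, ∠D ≈ 28.81°
∠H = 5.58° − 28.81° = -23.23°

-23.2°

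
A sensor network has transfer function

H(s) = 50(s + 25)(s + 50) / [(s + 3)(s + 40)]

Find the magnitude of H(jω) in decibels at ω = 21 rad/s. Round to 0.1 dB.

At s = jω = j21:
zero (s+25): 25 + j21 → |·| = √(25²+21²) = √1066 ≈ 32.65, ∠ = arctan(21/25) ≈ 40.03°
zero (s+50): 50 + j21 → |·| = √(50²+21²) = √2941 ≈ 54.231, ∠ = arctan(21/50) ≈ 22.78°
pole (s+3): 3 + j21 → |·| = √(3²+21²) = √450 ≈ 21.213, ∠ = arctan(21/3) ≈ 81.87°
pole (s+40): 40 + j21 → |·| = √(40²+21²) = √2041 ≈ 45.177, ∠ = arctan(21/40) ≈ 27.70°
|H| = 50 · 1770.6 / 958.34 ≈ 92.378
Gain = 20 log₁₀(92.378) ≈ 39.31 dB

39.3 dB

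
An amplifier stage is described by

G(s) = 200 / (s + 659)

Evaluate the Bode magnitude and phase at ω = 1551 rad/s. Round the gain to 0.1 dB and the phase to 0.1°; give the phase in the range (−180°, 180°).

-18.5 dB, -67.0°

At s = jω = j1551:
pole (s+659): 659 + j1551 → |·| = √(659²+1551²) = √2839882 ≈ 1685.2, ∠ = arctan(1551/659) ≈ 66.98°
|G| = 200 / 1685.2 ≈ 0.11868
Gain = 20 log₁₀(0.11868) ≈ -18.51 dB
∠G = 0.00° − 66.98° = -66.98°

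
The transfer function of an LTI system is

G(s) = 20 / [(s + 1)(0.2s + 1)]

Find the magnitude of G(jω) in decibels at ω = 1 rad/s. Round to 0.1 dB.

22.8 dB

At ω = 1 rad/s:
pole (1 + j1·1) = 1 + j1 → |·| ≈ 1.4142, ∠ ≈ 45.00°
pole (1 + j1·0.2) = 1 + j0.2 → |·| ≈ 1.0198, ∠ ≈ 11.31°
|G| = 20 · 1 / (1.4142 · 1.0198) ≈ 13.868
Gain = 20 log₁₀(13.868) ≈ 22.84 dB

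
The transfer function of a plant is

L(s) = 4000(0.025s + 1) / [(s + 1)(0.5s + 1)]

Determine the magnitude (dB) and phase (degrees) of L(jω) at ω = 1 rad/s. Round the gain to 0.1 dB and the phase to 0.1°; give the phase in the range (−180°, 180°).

68.1 dB, -70.1°

At ω = 1 rad/s:
zero (1 + j1·0.025) = 1 + j0.025 → |·| ≈ 1.0003, ∠ ≈ 1.43°
pole (1 + j1·1) = 1 + j1 → |·| ≈ 1.4142, ∠ ≈ 45.00°
pole (1 + j1·0.5) = 1 + j0.5 → |·| ≈ 1.118, ∠ ≈ 26.57°
|L| = 4000 · 1.0003 / (1.4142 · 1.118) ≈ 2530.7
Gain = 20 log₁₀(2530.7) ≈ 68.06 dB
∠L = (1.43°) − (45.00° + 26.57°) = -70.14°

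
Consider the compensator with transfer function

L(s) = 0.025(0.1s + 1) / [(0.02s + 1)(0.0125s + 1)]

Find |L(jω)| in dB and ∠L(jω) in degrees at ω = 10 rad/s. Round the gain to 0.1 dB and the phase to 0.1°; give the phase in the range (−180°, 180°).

-29.3 dB, 26.6°

At ω = 10 rad/s:
zero (1 + j10·0.1) = 1 + j1 → |·| ≈ 1.4142, ∠ ≈ 45.00°
pole (1 + j10·0.02) = 1 + j0.2 → |·| ≈ 1.0198, ∠ ≈ 11.31°
pole (1 + j10·0.0125) = 1 + j0.125 → |·| ≈ 1.0078, ∠ ≈ 7.13°
|L| = 0.025 · 1.4142 / (1.0198 · 1.0078) ≈ 0.0344
Gain = 20 log₁₀(0.0344) ≈ -29.27 dB
∠L = (45.00°) − (11.31° + 7.13°) = 26.56°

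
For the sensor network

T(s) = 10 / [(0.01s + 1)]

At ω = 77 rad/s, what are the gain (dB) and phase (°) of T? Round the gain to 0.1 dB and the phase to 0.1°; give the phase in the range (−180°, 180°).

18.0 dB, -37.6°

At ω = 77 rad/s:
pole (1 + j77·0.01) = 1 + j0.77 → |·| ≈ 1.2621, ∠ ≈ 37.60°
|T| = 10 · 1 / (1.2621) ≈ 7.9233
Gain = 20 log₁₀(7.9233) ≈ 17.98 dB
∠T = (0°) − (37.60°) = -37.60°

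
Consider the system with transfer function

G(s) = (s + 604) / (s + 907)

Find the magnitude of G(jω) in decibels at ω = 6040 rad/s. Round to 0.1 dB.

At s = jω = j6040:
zero (s+604): 604 + j6040 → |·| = √(604²+6040²) = √36846416 ≈ 6070.1, ∠ = arctan(6040/604) ≈ 84.29°
pole (s+907): 907 + j6040 → |·| = √(907²+6040²) = √37304249 ≈ 6107.7, ∠ = arctan(6040/907) ≈ 81.46°
|G| = 1 · 6070.1 / 6107.7 ≈ 0.99384
Gain = 20 log₁₀(0.99384) ≈ -0.05 dB

-0.1 dB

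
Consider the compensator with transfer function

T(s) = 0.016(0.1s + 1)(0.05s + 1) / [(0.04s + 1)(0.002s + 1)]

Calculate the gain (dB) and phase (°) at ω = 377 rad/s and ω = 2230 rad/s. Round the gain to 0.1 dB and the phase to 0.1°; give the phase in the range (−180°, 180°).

At ω = 377 rad/s:
zero (1 + j377·0.1) = 1 + j37.7 → |·| ≈ 37.713, ∠ ≈ 88.48°
zero (1 + j377·0.05) = 1 + j18.85 → |·| ≈ 18.877, ∠ ≈ 86.96°
pole (1 + j377·0.04) = 1 + j15.08 → |·| ≈ 15.113, ∠ ≈ 86.21°
pole (1 + j377·0.002) = 1 + j0.754 → |·| ≈ 1.2524, ∠ ≈ 37.02°
|T| = 0.016 · 37.713 · 18.877 / (15.113 · 1.2524) ≈ 0.6018
Gain = 20 log₁₀(0.6018) ≈ -4.41 dB
∠T = (88.48° + 86.96°) − (86.21° + 37.02°) = 52.21°

At ω = 2230 rad/s:
zero (1 + j2230·0.1) = 1 + j223 → |·| ≈ 223, ∠ ≈ 89.74°
zero (1 + j2230·0.05) = 1 + j111.5 → |·| ≈ 111.5, ∠ ≈ 89.49°
pole (1 + j2230·0.04) = 1 + j89.2 → |·| ≈ 89.206, ∠ ≈ 89.36°
pole (1 + j2230·0.002) = 1 + j4.46 → |·| ≈ 4.5707, ∠ ≈ 77.36°
|T| = 0.016 · 223 · 111.5 / (89.206 · 4.5707) ≈ 0.97571
Gain = 20 log₁₀(0.97571) ≈ -0.21 dB
∠T = (89.74° + 89.49°) − (89.36° + 77.36°) = 12.51°

ω = 377: -4.4 dB, 52.2°; ω = 2230: -0.2 dB, 12.5°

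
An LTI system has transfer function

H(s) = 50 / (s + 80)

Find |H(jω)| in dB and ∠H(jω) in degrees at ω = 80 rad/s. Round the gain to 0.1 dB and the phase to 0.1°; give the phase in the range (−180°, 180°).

-7.1 dB, -45.0°

Substitute s = j80:
Numerator: 50 = 50 + j0
Denominator: (j80) + 80 = 80 + j80
|N| = √(50² + 0²) ≈ 50, ∠N ≈ 0.00°
|D| = √(80² + 80²) ≈ 113.14, ∠D ≈ 45.00°
|H| = 50 / 113.14 ≈ 0.44193
Gain = 20 log₁₀(0.44193) ≈ -7.09 dB
∠H = 0.00° − 45.00° = -45.00°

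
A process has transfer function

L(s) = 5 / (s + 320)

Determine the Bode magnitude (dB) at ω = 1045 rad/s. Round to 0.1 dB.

Substitute s = j1045:
Numerator: 5 = 5 + j0
Denominator: (j1045) + 320 = 320 + j1045
|N| = √(5² + 0²) ≈ 5, ∠N ≈ 0.00°
|D| = √(320² + 1045²) ≈ 1092.9, ∠D ≈ 72.97°
|L| = 5 / 1092.9 ≈ 0.004575
Gain = 20 log₁₀(0.004575) ≈ -46.79 dB

-46.8 dB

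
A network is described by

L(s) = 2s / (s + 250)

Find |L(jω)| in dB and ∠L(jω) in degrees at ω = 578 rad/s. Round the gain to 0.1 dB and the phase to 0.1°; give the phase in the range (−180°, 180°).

5.3 dB, 23.4°

At s = jω = j578:
zero at origin: s = j578 → |·| = 578, ∠ = 90.00°
pole (s+250): 250 + j578 → |·| = √(250²+578²) = √396584 ≈ 629.75, ∠ = arctan(578/250) ≈ 66.61°
|L| = 2 · 578 / 629.75 ≈ 1.8356
Gain = 20 log₁₀(1.8356) ≈ 5.28 dB
∠L = 90.00° − 66.61° = 23.39°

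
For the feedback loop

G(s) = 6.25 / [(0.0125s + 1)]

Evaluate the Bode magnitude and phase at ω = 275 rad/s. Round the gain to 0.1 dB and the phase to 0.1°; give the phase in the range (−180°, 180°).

4.8 dB, -73.8°

At ω = 275 rad/s:
pole (1 + j275·0.0125) = 1 + j3.4375 → |·| ≈ 3.58, ∠ ≈ 73.78°
|G| = 6.25 · 1 / (3.58) ≈ 1.7458
Gain = 20 log₁₀(1.7458) ≈ 4.84 dB
∠G = (0°) − (73.78°) = -73.78°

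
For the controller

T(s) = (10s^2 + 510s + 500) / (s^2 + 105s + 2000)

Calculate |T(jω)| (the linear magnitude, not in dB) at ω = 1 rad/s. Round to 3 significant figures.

Substitute s = j1:
Numerator: 10(j1)^2 + 510(j1) + 500 = 490 + j510
Denominator: (j1)^2 + 105(j1) + 2000 = 1999 + j105
|N| = √(490² + 510²) ≈ 707.25, ∠N ≈ 46.15°
|D| = √(1999² + 105²) ≈ 2001.8, ∠D ≈ 3.01°
|T| = 707.25 / 2001.8 ≈ 0.35331

0.353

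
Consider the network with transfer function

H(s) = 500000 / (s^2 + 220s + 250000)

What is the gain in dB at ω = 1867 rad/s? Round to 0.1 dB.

-16.3 dB

At s = jω = j1867:
quadratic: (j1867)² + 220·j1867 + 250000 = -3235689 + j410740 → |·| ≈ 3.2617e+06, ∠ ≈ 172.77°
|H| = 500000 / 3.2617e+06 ≈ 0.15329
Gain = 20 log₁₀(0.15329) ≈ -16.29 dB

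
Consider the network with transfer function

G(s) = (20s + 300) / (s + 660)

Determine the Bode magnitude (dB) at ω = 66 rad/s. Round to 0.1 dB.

6.2 dB

Substitute s = j66:
Numerator: 20(j66) + 300 = 300 + j1320
Denominator: (j66) + 660 = 660 + j66
|N| = √(300² + 1320²) ≈ 1353.7, ∠N ≈ 77.20°
|D| = √(660² + 66²) ≈ 663.29, ∠D ≈ 5.71°
|G| = 1353.7 / 663.29 ≈ 2.0409
Gain = 20 log₁₀(2.0409) ≈ 6.20 dB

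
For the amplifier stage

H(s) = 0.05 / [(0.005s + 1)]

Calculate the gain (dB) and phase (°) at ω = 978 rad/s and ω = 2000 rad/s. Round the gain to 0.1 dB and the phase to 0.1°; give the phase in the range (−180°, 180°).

At ω = 978 rad/s:
pole (1 + j978·0.005) = 1 + j4.89 → |·| ≈ 4.9912, ∠ ≈ 78.44°
|H| = 0.05 · 1 / (4.9912) ≈ 0.010018
Gain = 20 log₁₀(0.010018) ≈ -39.98 dB
∠H = (0°) − (78.44°) = -78.44°

At ω = 2000 rad/s:
pole (1 + j2000·0.005) = 1 + j10 → |·| ≈ 10.05, ∠ ≈ 84.29°
|H| = 0.05 · 1 / (10.05) ≈ 0.0049751
Gain = 20 log₁₀(0.0049751) ≈ -46.06 dB
∠H = (0°) − (84.29°) = -84.29°

ω = 978: -40.0 dB, -78.4°; ω = 2000: -46.1 dB, -84.3°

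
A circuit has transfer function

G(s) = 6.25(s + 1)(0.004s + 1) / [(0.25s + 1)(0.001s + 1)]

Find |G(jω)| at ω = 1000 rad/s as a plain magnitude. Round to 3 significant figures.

At ω = 1000 rad/s:
zero (1 + j1000·1) = 1 + j1000 → |·| ≈ 1000, ∠ ≈ 89.94°
zero (1 + j1000·0.004) = 1 + j4 → |·| ≈ 4.1231, ∠ ≈ 75.96°
pole (1 + j1000·0.25) = 1 + j250 → |·| ≈ 250, ∠ ≈ 89.77°
pole (1 + j1000·0.001) = 1 + j1 → |·| ≈ 1.4142, ∠ ≈ 45.00°
|G| = 6.25 · 1000 · 4.1231 / (250 · 1.4142) ≈ 72.887

72.9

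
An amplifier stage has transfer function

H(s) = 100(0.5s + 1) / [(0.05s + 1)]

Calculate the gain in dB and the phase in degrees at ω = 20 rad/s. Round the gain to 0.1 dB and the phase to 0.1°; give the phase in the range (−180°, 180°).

At ω = 20 rad/s:
zero (1 + j20·0.5) = 1 + j10 → |·| ≈ 10.05, ∠ ≈ 84.29°
pole (1 + j20·0.05) = 1 + j1 → |·| ≈ 1.4142, ∠ ≈ 45.00°
|H| = 100 · 10.05 / (1.4142) ≈ 710.65
Gain = 20 log₁₀(710.65) ≈ 57.03 dB
∠H = (84.29°) − (45.00°) = 39.29°

57.0 dB, 39.3°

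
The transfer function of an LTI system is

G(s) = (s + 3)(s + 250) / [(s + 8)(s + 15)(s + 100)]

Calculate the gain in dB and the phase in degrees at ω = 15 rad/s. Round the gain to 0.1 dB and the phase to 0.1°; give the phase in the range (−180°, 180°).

At s = jω = j15:
zero (s+3): 3 + j15 → |·| = √(3²+15²) = √234 ≈ 15.297, ∠ = arctan(15/3) ≈ 78.69°
zero (s+250): 250 + j15 → |·| = √(250²+15²) = √62725 ≈ 250.45, ∠ = arctan(15/250) ≈ 3.43°
pole (s+8): 8 + j15 → |·| = √(8²+15²) = √289 ≈ 17, ∠ = arctan(15/8) ≈ 61.93°
pole (s+15): 15 + j15 → |·| = √(15²+15²) = √450 ≈ 21.213, ∠ = arctan(15/15) ≈ 45.00°
pole (s+100): 100 + j15 → |·| = √(100²+15²) = √10225 ≈ 101.12, ∠ = arctan(15/100) ≈ 8.53°
|G| = 1 · 3831.1 / 36466 ≈ 0.10506
Gain = 20 log₁₀(0.10506) ≈ -19.57 dB
∠G = 82.12° − 115.46° = -33.34°

-19.6 dB, -33.3°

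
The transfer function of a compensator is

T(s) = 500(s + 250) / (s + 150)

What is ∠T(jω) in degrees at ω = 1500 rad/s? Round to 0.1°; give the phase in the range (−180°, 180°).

At s = jω = j1500:
zero (s+250): 250 + j1500 → |·| = √(250²+1500²) = √2312500 ≈ 1520.7, ∠ = arctan(1500/250) ≈ 80.54°
pole (s+150): 150 + j1500 → |·| = √(150²+1500²) = √2272500 ≈ 1507.5, ∠ = arctan(1500/150) ≈ 84.29°
∠T = 80.54° − 84.29° = -3.75°

-3.8°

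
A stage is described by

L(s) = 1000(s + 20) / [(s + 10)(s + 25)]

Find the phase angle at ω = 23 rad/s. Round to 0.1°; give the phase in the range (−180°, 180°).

-60.1°

At s = jω = j23:
zero (s+20): 20 + j23 → |·| = √(20²+23²) = √929 ≈ 30.48, ∠ = arctan(23/20) ≈ 48.99°
pole (s+10): 10 + j23 → |·| = √(10²+23²) = √629 ≈ 25.08, ∠ = arctan(23/10) ≈ 66.50°
pole (s+25): 25 + j23 → |·| = √(25²+23²) = √1154 ≈ 33.971, ∠ = arctan(23/25) ≈ 42.61°
∠L = 48.99° − 109.11° = -60.12°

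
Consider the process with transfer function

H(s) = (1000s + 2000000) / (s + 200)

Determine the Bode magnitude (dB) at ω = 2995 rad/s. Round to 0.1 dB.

Substitute s = j2995:
Numerator: 1000(j2995) + 2000000 = 2000000 + j2995000
Denominator: (j2995) + 200 = 200 + j2995
|N| = √(2000000² + 2995000²) ≈ 3.6014e+06, ∠N ≈ 56.27°
|D| = √(200² + 2995²) ≈ 3001.7, ∠D ≈ 86.18°
|H| = 3.6014e+06 / 3001.7 ≈ 1199.8
Gain = 20 log₁₀(1199.8) ≈ 61.58 dB

61.6 dB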